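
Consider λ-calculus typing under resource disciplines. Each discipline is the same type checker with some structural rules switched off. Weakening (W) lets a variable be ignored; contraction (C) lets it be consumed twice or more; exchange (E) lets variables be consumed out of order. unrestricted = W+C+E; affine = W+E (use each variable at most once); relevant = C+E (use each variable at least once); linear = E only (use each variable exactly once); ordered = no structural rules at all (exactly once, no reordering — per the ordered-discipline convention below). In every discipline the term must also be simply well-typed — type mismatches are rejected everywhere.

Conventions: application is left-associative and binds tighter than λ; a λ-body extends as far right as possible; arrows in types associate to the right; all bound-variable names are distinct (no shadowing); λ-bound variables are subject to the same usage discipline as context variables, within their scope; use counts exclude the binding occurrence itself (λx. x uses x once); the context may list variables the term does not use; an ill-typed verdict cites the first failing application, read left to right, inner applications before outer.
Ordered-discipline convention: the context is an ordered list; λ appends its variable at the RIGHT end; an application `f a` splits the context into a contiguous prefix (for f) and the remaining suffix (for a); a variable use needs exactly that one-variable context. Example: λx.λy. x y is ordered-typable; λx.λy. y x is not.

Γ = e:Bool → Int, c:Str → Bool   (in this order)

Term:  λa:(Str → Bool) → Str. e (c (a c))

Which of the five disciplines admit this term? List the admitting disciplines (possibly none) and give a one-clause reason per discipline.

admitted in: relevant, unrestricted
variable uses: e=1, c=2, a [bound]=1
order of uses: e, c, a, c
typing: well-typed at ((Str → Bool) → Str) → Int
ordered ✗ (needs contraction — c ×2)
linear ✗ (needs contraction — c ×2)
affine ✗ (needs contraction — c ×2)
relevant ✓ (e, c, a: all used, weakening unneeded)
unrestricted ✓ (typability at ((Str → Bool) → Str) → Int is all that's needed)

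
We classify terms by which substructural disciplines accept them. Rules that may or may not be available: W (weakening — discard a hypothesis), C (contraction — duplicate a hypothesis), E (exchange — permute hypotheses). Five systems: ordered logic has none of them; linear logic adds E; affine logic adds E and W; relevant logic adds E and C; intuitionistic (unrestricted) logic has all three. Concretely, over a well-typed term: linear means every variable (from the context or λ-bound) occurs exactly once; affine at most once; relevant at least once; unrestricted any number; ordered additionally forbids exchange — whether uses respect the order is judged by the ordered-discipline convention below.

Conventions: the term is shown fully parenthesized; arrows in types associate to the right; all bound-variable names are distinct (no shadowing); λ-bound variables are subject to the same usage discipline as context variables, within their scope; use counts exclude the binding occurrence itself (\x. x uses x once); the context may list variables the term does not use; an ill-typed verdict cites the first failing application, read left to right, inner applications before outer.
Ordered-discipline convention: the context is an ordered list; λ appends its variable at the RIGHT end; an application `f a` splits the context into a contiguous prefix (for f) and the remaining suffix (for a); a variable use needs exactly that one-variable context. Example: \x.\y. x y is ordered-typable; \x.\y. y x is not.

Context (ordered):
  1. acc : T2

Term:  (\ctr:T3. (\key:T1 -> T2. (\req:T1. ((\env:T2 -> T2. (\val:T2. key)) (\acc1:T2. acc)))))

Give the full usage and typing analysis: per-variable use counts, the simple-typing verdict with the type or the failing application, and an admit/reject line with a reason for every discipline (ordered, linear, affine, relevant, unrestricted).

usage: acc ×1, ctr [bound] ×0, key [bound] ×1, req [bound] ×0, env [bound] ×0, val [bound] ×0, acc1 [bound] ×0
left-to-right use order: key, acc
typing: well-typed at T3 -> (T1 -> T2) -> T1 -> T2 -> T1 -> T2
ordered ✗ (unused: ctr, req, env, val, acc1 — weakening required)
linear ✗ (unused: ctr, req, env, val, acc1 — weakening required)
affine ✓ (no duplicate uses among acc, ctr, key, req, env, val, acc1)
relevant ✗ (unused: ctr, req, env, val, acc1 — weakening required)
unrestricted ✓ (typability at T3 -> (T1 -> T2) -> T1 -> T2 -> T1 -> T2 is all that's needed)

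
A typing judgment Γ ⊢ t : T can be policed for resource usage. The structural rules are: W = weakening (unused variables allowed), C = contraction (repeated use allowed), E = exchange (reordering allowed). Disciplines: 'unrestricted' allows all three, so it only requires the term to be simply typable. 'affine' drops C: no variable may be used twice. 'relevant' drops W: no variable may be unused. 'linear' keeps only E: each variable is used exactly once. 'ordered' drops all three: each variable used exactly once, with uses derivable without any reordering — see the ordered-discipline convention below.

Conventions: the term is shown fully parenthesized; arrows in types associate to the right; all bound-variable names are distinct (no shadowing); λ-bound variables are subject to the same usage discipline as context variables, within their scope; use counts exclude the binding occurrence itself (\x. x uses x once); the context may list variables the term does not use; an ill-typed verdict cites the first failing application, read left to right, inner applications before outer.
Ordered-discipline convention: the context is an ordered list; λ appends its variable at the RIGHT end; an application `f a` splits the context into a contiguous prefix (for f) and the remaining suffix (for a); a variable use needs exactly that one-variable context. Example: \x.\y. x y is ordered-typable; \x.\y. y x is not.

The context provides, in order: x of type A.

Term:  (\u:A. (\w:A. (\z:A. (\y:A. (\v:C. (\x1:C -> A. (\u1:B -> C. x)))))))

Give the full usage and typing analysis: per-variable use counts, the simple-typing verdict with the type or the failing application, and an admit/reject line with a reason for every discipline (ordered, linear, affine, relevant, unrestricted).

counts: x: 1×, u (bound): 0×, w (bound): 0×, z (bound): 0×, y (bound): 0×, v (bound): 0×, x1 (bound): 0×, u1 (bound): 0×
order of uses: x
typing: ✓ — A -> A -> A -> A -> C -> (C -> A) -> (B -> C) -> A
ordered: ✗, u, w, z, y, v, x1, u1 left unused
linear: ✗, u, w, z, y, v, x1, u1 left unused
affine: ✓, x, u, w, z, y, v, x1, u1: no repeats, contraction unneeded
relevant: ✗, u, w, z, y, v, x1, u1 left unused
unrestricted: ✓, typability at A -> A -> A -> A -> C -> (C -> A) -> (B -> C) -> A is all that's needed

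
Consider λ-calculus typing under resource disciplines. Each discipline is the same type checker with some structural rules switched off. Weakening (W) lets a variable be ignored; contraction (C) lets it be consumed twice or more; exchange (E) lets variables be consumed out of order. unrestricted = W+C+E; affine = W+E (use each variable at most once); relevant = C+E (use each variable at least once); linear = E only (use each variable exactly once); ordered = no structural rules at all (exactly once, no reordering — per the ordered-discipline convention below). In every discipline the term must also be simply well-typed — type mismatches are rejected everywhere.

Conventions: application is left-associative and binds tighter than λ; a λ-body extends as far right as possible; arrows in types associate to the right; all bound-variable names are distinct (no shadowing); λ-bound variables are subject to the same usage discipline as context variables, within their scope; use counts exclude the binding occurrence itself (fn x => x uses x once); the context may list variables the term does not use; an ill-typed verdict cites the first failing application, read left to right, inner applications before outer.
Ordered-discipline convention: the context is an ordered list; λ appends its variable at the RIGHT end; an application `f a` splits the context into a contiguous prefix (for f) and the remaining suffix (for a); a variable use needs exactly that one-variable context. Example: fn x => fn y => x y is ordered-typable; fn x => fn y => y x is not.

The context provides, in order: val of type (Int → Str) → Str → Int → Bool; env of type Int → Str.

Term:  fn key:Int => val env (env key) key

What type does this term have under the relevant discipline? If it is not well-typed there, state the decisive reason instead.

term : Int → Bool
counts: val: 1, env: 2, key (bound): 2
use order (left to right): val, env, env, key, key
typing: well-typed — term : Int → Bool
across the five disciplines: ordered ✗ · linear ✗ · affine ✗ · relevant ✓ · unrestricted ✓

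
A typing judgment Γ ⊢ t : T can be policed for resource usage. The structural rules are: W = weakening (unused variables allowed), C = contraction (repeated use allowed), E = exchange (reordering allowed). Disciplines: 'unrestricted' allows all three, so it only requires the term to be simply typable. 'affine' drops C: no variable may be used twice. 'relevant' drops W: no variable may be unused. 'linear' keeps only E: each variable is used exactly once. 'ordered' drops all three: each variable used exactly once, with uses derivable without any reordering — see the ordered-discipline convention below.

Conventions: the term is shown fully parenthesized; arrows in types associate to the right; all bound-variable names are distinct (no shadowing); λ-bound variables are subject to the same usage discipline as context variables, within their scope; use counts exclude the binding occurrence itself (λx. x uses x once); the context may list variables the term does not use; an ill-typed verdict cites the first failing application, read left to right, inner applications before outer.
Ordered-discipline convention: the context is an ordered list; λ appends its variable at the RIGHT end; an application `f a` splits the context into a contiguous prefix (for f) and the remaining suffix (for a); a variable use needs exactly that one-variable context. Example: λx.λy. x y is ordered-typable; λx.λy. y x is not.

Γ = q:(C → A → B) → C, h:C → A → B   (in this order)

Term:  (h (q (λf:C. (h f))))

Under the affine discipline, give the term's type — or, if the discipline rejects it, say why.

not well-typed under affine — h ×2 used more than once (contraction)
use counts: q=1; h=2; f [bound]=1
left-to-right use order: h, q, h, f
typing: the term checks, with type A → B
all disciplines: ordered ✗, linear ✗, affine ✗, relevant ✓, unrestricted ✓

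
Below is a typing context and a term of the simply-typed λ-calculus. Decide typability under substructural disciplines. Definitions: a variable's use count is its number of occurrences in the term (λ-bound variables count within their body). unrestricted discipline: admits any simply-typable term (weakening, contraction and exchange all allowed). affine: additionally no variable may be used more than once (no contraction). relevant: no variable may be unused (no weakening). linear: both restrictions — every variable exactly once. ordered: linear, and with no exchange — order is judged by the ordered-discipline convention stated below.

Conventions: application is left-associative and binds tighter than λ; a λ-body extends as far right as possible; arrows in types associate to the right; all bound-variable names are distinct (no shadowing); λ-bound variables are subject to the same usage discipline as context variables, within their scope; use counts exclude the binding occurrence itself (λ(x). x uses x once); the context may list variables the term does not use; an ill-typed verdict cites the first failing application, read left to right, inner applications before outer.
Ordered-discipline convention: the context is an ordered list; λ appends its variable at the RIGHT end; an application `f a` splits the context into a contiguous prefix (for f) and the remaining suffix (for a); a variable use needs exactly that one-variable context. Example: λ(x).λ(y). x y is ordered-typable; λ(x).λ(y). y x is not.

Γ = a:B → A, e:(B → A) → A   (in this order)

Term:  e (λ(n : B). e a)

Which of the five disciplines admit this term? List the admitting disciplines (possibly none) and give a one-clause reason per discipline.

admitted by: unrestricted
variable uses: a ×1, e ×2, n (bound) ×0
use order (left to right): e, e, a
typing: well-typed at A
ordered ✗ (e ×2 used more than once (contraction); needs weakening: n unused)
linear ✗ (e ×2 used more than once (contraction); needs weakening: n unused)
affine ✗ (e ×2 used more than once (contraction))
relevant ✗ (needs weakening: n unused)
unrestricted ✓ (type-checks (A) and nothing is barred)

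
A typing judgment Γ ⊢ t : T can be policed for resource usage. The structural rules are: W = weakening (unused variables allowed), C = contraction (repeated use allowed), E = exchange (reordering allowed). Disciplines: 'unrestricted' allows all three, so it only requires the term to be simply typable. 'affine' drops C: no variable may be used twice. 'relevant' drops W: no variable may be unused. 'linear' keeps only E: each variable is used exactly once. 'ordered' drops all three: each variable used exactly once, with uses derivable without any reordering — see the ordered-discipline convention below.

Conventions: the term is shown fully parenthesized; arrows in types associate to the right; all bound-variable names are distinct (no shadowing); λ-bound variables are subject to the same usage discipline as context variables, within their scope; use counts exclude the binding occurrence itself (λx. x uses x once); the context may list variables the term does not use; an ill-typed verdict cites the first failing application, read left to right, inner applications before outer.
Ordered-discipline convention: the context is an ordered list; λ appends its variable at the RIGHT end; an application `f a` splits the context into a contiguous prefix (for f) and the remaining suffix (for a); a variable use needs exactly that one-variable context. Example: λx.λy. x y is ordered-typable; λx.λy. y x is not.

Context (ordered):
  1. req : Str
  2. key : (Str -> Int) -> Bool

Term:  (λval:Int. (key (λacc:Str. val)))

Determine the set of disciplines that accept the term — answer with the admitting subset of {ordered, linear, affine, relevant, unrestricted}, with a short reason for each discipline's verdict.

accepted by: affine, unrestricted
usage: req ×0, key ×1, val (λ-bound) ×1, acc (λ-bound) ×0
order of uses: key, val
typing: the term checks, with type Int -> Bool
ordered ✗ (req, acc left unused)
linear ✗ (req, acc left unused)
affine ✓ (no duplicate uses among req, key, val, acc)
relevant ✗ (req, acc left unused)
unrestricted ✓ (typability at Int -> Bool is all that's needed)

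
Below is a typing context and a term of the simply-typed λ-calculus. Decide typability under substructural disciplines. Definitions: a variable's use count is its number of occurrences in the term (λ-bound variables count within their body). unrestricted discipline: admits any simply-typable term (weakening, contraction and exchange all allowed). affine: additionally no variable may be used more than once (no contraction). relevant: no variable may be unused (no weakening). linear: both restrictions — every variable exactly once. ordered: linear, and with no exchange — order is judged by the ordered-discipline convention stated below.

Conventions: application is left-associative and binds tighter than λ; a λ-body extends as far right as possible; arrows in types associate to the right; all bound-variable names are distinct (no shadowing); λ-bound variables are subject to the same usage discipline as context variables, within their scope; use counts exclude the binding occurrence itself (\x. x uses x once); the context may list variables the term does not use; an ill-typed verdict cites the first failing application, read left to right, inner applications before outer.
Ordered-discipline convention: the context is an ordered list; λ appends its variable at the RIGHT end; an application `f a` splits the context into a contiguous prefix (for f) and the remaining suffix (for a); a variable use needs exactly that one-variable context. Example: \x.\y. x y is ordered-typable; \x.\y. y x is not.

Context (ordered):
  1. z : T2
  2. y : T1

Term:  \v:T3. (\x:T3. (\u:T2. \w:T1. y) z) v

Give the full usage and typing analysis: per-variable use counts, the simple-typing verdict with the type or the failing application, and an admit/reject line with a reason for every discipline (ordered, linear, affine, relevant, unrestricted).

counts: z: 1×, y: 1×, v [bound]: 1×, x [bound]: 0×, u [bound]: 0×, w [bound]: 0×
left-to-right use order: y, z, v
typing: the term checks, with type T3 -> T1 -> T1
ordered: ✗ — needs weakening: x, u, w unused
linear: ✗ — needs weakening: x, u, w unused
affine: ✓ — at most one use each (z, y, v, x, u, w)
relevant: ✗ — needs weakening: x, u, w unused
unrestricted: ✓ — type-checks (T3 -> T1 -> T1) and nothing is barred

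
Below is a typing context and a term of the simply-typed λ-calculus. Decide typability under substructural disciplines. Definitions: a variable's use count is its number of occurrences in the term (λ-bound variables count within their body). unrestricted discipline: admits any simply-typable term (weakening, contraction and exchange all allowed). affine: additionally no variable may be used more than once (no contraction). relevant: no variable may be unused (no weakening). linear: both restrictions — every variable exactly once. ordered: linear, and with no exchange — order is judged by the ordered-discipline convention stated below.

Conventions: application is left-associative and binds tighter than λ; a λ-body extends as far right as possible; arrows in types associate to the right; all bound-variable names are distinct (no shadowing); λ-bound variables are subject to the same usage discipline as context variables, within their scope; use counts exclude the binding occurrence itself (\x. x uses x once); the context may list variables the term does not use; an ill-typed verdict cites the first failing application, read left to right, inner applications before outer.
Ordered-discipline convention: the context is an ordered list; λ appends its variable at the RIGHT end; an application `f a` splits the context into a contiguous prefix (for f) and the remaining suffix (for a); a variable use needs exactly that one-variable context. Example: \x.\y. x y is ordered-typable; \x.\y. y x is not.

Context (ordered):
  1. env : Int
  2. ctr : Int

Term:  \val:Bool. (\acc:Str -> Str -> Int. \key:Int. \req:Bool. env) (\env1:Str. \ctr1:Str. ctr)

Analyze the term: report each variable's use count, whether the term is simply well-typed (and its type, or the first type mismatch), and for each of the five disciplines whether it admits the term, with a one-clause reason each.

use counts: env: 1×, ctr: 1×, val [bound]: 0×, acc [bound]: 0×, key [bound]: 0×, req [bound]: 0×, env1 [bound]: 0×, ctr1 [bound]: 0×
order of uses: env, ctr
typing: well-typed — term : Bool -> Int -> Bool -> Int
ordered: ✗ — val, acc, key, req, env1, ctr1 never used (weakening)
linear: ✗ — val, acc, key, req, env1, ctr1 never used (weakening)
affine: ✓ — no duplicate uses among env, ctr, val, acc, key, req, env1, ctr1
relevant: ✗ — val, acc, key, req, env1, ctr1 never used (weakening)
unrestricted: ✓ — well-typed at Bool -> Int -> Bool -> Int; no restrictions here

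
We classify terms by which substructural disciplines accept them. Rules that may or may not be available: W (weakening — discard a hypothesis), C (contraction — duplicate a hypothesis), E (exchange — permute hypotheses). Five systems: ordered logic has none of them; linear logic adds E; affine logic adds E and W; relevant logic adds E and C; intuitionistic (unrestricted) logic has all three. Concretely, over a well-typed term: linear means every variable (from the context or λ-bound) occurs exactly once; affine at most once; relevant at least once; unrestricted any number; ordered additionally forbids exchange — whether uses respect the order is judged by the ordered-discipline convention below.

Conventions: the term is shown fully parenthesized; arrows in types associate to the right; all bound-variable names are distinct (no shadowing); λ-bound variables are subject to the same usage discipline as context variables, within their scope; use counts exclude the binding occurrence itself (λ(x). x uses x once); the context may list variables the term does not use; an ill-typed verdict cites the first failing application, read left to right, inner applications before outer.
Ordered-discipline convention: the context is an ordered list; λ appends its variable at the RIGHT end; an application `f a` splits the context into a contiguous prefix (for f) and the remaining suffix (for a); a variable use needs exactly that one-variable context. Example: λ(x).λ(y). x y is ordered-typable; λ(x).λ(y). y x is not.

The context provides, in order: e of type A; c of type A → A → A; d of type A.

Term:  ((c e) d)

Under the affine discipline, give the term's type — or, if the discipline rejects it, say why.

term : A
use counts: e: 1; c: 1; d: 1
order of uses: c, e, d
typing: well-typed — term : A
across the five disciplines: ordered ✗ | linear ✓ | affine ✓ | relevant ✓ | unrestricted ✓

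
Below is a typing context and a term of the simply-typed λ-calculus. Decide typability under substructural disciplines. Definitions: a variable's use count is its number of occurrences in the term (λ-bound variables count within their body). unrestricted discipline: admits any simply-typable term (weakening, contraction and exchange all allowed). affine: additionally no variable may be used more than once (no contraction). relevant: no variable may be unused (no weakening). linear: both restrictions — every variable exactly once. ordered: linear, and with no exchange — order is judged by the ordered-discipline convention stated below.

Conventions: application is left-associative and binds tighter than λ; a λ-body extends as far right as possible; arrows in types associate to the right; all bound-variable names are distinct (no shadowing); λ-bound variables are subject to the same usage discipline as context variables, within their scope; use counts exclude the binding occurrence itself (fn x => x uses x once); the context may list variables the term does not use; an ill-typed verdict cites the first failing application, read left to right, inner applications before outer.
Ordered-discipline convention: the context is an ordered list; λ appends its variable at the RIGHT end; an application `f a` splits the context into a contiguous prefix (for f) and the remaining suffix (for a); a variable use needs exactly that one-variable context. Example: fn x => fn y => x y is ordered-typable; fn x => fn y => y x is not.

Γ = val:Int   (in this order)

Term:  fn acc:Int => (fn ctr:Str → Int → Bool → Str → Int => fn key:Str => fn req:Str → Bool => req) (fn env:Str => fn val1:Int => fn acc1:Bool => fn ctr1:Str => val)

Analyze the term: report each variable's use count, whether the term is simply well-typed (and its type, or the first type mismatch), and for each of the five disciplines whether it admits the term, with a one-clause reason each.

counts: val: 1, acc [bound]: 0, ctr [bound]: 0, key [bound]: 0, req [bound]: 1, env [bound]: 0, val1 [bound]: 0, acc1 [bound]: 0, ctr1 [bound]: 0
uses in reading order: req, val
typing: the term checks, with type Int → Str → (Str → Bool) → Str → Bool
ordered ✗ (acc, ctr, key, env, val1, acc1, ctr1 left unused)
linear ✗ (acc, ctr, key, env, val1, acc1, ctr1 left unused)
affine ✓ (at most one use each (val, acc, ctr, key, req, env, val1, acc1, ctr1))
relevant ✗ (acc, ctr, key, env, val1, acc1, ctr1 left unused)
unrestricted ✓ (typability at Int → Str → (Str → Bool) → Str → Bool is all that's needed)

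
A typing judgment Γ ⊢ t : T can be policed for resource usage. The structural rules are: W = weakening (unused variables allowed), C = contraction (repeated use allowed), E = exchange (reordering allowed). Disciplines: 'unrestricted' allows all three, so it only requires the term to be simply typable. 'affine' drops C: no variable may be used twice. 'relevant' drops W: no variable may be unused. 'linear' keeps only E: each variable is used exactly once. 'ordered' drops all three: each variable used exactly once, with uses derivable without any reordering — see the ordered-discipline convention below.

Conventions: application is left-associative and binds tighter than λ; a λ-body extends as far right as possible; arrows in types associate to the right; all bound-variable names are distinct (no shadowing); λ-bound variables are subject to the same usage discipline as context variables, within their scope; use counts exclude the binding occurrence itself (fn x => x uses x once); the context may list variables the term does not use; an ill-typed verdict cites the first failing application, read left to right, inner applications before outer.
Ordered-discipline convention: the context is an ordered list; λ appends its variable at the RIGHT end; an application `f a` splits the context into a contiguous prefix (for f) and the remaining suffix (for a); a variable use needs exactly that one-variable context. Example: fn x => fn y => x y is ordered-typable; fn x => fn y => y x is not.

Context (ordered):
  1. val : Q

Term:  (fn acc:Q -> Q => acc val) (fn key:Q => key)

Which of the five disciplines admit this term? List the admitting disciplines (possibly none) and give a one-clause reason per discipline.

admitted in: linear, affine, relevant, unrestricted
counts: val ×1; acc [bound] ×1; key [bound] ×1
use order (left to right): acc, val, key
typing: well-typed — term : Q
ordered ✗ (no ordered split (uses run acc, val, key))
linear ✓ (single use per variable (val, acc, key))
affine ✓ (no duplicate uses among val, acc, key)
relevant ✓ (at least one use each (val, acc, key))
unrestricted ✓ (simply typable at Q; W, C, E all held)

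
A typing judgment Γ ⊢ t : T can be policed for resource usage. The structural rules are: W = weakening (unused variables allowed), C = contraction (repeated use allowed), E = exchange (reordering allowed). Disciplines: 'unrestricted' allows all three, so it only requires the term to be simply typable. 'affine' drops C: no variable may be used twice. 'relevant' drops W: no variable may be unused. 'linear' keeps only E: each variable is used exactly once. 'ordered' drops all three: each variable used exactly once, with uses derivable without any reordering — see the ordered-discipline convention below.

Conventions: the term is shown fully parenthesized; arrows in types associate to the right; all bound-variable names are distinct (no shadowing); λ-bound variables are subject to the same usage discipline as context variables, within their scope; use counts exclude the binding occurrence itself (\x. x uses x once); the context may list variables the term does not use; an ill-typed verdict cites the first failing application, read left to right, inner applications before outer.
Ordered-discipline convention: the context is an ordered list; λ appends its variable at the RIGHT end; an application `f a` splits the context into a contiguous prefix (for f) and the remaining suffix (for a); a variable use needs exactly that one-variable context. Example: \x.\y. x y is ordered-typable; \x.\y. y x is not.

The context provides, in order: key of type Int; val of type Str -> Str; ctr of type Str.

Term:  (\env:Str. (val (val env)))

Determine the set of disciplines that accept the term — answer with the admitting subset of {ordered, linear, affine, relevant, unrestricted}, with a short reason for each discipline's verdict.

admitting disciplines: unrestricted
variable uses: key: 0; val: 2; ctr: 0; env (λ-bound): 1
use order (left to right): val, val, env
typing: well-typed — term : Str -> Str
ordered: ✗, val ×2 used more than once (contraction); unused: key, ctr — weakening required
linear: ✗, val ×2 used more than once (contraction); unused: key, ctr — weakening required
affine: ✗, val ×2 used more than once (contraction)
relevant: ✗, unused: key, ctr — weakening required
unrestricted: ✓, simply typable at Str -> Str; W, C, E all held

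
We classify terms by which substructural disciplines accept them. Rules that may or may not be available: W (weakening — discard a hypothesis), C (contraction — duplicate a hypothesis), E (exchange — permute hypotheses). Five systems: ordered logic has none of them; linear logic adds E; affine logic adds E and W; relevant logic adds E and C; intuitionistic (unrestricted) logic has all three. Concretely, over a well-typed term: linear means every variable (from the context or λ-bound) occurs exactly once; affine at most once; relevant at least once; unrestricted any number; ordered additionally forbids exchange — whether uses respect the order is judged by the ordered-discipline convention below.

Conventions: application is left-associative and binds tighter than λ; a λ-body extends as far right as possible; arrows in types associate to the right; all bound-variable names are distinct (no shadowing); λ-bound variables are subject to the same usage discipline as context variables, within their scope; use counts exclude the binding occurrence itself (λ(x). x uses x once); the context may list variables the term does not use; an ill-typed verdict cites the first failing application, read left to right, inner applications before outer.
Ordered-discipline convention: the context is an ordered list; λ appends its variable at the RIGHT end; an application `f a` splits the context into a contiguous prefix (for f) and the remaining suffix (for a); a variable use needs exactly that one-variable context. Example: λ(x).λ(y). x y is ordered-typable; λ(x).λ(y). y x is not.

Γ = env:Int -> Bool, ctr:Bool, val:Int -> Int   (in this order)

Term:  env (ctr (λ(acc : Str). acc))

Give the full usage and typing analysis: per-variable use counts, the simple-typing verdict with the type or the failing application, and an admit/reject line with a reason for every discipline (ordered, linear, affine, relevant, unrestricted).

variable uses: env ×1; ctr ×1; val ×0; acc [bound] ×1
order of uses: env, ctr, acc
typing: ill-typed: can't apply a value of type Bool
ordered: ✗, the type mismatch rejects it
linear: ✗, not simply typable
affine: ✗, fails simple typing
relevant: ✗, a type mismatch blocks all five
unrestricted: ✗, the type mismatch rejects it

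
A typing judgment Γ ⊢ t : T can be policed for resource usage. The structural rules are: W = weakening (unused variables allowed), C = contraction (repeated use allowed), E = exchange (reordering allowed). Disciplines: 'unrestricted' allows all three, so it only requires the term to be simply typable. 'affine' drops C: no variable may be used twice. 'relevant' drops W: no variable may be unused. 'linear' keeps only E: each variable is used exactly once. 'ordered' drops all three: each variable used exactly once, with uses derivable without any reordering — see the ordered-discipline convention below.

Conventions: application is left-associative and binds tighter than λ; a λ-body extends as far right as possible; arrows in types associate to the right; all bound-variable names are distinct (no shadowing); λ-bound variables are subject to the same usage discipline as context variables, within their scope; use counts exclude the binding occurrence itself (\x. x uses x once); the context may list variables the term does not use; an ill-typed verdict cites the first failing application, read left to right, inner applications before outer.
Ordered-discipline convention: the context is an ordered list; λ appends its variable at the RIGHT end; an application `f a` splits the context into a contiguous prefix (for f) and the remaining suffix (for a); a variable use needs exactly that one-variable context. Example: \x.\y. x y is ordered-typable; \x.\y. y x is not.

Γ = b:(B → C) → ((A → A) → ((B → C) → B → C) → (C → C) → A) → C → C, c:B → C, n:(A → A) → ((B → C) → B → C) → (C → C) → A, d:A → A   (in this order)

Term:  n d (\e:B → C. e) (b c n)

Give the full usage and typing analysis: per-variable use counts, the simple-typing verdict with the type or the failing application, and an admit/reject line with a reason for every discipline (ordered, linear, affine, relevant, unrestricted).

counts: b: 1, c: 1, n: 2, d: 1, e [bound]: 1
order of uses: n, d, e, b, c, n
typing: well-typed at A
ordered: ✗ — needs contraction — n ×2
linear: ✗ — needs contraction — n ×2
affine: ✗ — needs contraction — n ×2
relevant: ✓ — none of b, c, n, d, e goes unused
unrestricted: ✓ — well-typed at A; no restrictions here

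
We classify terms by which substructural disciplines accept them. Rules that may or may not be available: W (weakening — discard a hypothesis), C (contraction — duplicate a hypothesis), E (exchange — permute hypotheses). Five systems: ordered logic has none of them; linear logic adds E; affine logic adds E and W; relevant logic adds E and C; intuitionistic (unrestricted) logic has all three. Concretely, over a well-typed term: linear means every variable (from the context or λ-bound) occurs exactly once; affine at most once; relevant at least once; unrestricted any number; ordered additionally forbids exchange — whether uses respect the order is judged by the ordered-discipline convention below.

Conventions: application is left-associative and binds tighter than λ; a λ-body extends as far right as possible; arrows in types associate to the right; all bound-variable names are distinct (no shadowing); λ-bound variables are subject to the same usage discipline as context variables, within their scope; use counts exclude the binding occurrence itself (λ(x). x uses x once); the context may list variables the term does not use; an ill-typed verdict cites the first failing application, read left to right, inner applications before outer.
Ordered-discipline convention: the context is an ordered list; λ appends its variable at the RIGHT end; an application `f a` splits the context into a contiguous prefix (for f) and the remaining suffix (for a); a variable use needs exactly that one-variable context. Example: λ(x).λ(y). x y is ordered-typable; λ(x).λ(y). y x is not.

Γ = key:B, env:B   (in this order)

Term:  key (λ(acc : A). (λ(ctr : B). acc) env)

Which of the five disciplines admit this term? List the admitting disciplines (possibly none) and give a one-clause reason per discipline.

admitted by: none
use counts: key=1; env=1; acc (bound)=1; ctr (bound)=0
uses in reading order: key, acc, env
typing: ill-typed: applying a non-function (B)
ordered ✗ (a type mismatch blocks all five)
linear ✗ (the type mismatch rejects it)
affine ✗ (not simply typable)
relevant ✗ (fails simple typing)
unrestricted ✗ (a type mismatch blocks all five)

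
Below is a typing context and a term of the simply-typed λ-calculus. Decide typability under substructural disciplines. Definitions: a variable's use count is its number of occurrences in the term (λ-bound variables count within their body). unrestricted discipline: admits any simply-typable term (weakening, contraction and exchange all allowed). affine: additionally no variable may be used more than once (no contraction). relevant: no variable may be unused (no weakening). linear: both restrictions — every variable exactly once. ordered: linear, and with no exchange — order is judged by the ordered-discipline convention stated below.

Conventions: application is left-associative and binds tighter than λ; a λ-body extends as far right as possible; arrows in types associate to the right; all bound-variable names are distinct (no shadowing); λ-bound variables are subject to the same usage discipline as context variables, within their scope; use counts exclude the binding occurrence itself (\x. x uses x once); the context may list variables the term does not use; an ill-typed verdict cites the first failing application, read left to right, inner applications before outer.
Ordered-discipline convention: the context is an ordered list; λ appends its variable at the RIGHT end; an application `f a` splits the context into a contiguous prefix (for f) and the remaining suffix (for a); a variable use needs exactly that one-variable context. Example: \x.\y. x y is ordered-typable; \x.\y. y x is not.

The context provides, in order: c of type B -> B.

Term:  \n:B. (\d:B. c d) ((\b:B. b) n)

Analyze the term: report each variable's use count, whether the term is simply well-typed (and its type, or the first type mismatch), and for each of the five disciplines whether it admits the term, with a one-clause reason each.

variable uses: c: 1; n (λ-bound): 1; d (λ-bound): 1; b (λ-bound): 1
left-to-right use order: c, d, b, n
typing: well-typed at B -> B
ordered: ✓, single-use (c, n, d, b), ordered derivation ok
linear: ✓, single use per variable (c, n, d, b)
affine: ✓, c, n, d, b: no repeats, contraction unneeded
relevant: ✓, at least one use each (c, n, d, b)
unrestricted: ✓, well-typed at B -> B; no restrictions here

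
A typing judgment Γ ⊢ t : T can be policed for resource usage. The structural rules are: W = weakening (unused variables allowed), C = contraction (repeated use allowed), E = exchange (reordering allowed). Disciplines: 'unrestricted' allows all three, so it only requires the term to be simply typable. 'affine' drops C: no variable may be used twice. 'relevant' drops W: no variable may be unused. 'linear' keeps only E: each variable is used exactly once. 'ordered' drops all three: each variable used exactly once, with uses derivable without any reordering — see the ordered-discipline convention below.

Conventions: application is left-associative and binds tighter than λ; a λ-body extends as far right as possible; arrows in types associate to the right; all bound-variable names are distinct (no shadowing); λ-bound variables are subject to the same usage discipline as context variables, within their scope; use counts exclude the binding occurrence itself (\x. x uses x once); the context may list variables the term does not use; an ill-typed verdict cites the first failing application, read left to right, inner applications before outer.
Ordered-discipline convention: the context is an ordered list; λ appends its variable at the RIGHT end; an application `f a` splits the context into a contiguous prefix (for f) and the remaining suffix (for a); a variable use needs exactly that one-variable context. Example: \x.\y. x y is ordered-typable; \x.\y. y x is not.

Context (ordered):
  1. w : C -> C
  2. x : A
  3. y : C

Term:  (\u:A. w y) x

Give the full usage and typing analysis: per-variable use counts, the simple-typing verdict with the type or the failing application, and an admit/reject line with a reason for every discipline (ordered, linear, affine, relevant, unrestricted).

use counts: w=1; x=1; y=1; u (bound)=0
uses in reading order: w, y, x
typing: ✓ — C
ordered ✗ (u left unused)
linear ✗ (u left unused)
affine ✓ (at most one use each (w, x, y, u))
relevant ✗ (u left unused)
unrestricted ✓ (type-checks (C) and nothing is barred)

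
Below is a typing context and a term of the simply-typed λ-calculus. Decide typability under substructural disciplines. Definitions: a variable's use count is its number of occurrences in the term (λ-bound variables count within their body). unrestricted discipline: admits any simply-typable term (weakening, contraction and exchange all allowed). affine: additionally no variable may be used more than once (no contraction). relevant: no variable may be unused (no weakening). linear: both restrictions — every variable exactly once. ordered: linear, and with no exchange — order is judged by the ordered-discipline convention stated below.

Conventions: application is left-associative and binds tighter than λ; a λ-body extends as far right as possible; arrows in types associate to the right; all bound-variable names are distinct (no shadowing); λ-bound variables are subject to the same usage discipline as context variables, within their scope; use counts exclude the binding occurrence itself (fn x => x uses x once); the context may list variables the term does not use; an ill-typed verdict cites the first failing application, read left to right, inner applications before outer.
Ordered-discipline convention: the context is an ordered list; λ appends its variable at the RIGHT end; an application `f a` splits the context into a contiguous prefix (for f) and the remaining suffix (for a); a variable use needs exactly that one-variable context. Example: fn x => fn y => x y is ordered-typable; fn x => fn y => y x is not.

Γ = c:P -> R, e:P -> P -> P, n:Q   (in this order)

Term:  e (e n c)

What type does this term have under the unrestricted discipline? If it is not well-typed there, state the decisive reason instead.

not well-typed under unrestricted — not simply typable
counts: c ×1; e ×2; n ×1
use order (left to right): e, e, n, c
typing: ill-typed: an argument Q mismatches the expected P
all disciplines: ordered ✗, linear ✗, affine ✗, relevant ✗, unrestricted ✗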